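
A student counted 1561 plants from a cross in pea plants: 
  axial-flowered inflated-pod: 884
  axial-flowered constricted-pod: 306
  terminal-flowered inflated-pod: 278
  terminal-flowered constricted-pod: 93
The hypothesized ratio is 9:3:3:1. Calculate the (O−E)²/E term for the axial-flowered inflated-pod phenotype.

Expected counts for N = 1561 under a 9:3:3:1 ratio (total parts = 16):
  axial-flowered inflated-pod: 1561 × 9/16 = 878.0625
  axial-flowered constricted-pod: 1561 × 3/16 = 292.6875
  terminal-flowered inflated-pod: 1561 × 3/16 = 292.6875
  terminal-flowered constricted-pod: 1561 × 1/16 = 97.5625
Contribution of axial-flowered inflated-pod: (884 − 878.0625)² / 878.0625 = 0.0401

0.040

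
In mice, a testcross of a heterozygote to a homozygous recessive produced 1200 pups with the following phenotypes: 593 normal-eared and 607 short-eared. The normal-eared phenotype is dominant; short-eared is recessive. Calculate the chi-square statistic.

0.163

A testcross of a heterozygote (Aa × aa) gives a 1:1 phenotypic ratio.
Expected counts for N = 1200 under a 1:1 ratio (total parts = 2):
  normal-eared: 1200 × 1/2 = 600
  short-eared: 1200 × 1/2 = 600
χ² = Σ (O − E)² / E
  normal-eared: (593 − 600)² / 600 = 0.0817
  short-eared: (607 − 600)² / 600 = 0.0817
χ² = 0.0817 + 0.0817 = 0.1634 ≈ 0.163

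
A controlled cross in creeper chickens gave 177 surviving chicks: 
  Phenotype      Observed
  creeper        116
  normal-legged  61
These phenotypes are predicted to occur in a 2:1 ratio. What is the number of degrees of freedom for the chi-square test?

1

A goodness-of-fit test with 2 phenotype classes has df = 2 − 1 = 1.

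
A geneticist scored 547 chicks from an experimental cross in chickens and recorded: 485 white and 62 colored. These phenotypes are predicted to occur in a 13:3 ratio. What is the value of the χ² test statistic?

Under the 13:3 hypothesis (Σ ratio = 16, N = 547):
  white: 547 × 13/16 = 444.4375
  colored: 547 × 3/16 = 102.5625
χ² = Σ (O − E)² / E
  white: (485 − 444.4375)² / 444.4375 = 3.7020
  colored: (62 − 102.5625)² / 102.5625 = 16.0421
χ² = 3.7020 + 16.0421 = 19.7441 ≈ 19.744

19.744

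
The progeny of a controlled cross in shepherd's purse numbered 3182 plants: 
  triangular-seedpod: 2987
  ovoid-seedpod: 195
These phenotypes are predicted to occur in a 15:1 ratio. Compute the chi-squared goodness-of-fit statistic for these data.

The 15:1 ratio has 16 parts, so with N = 3182 the expected counts are:
  triangular-seedpod: 3182 × 15/16 = 2983.125
  ovoid-seedpod: 3182 × 1/16 = 198.875
χ² = Σ (O − E)² / E
  triangular-seedpod: (2987 − 2983.125)² / 2983.125 = 0.0050
  ovoid-seedpod: (195 − 198.875)² / 198.875 = 0.0755
χ² = 0.0050 + 0.0755 = 0.0805 ≈ 0.081

0.081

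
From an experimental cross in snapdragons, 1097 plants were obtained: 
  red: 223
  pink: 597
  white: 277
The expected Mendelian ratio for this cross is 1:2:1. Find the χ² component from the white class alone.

Total ratio parts = 4. Expected numbers out of 1097:
  red: 1097 × 1/4 = 274.25
  pink: 1097 × 2/4 = 548.5
  white: 1097 × 1/4 = 274.25
Contribution of white: (277 − 274.25)² / 274.25 = 0.0276

0.028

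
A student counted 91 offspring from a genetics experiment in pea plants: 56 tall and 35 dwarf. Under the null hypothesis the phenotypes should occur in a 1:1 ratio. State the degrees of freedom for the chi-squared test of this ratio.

1

A goodness-of-fit test with 2 phenotype classes has df = 2 − 1 = 1.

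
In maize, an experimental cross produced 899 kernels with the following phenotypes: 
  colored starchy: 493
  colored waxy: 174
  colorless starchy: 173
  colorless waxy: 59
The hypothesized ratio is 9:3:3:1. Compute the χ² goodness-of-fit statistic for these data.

The 9:3:3:1 ratio has 16 parts, so with N = 899 the expected counts are:
  colored starchy: 899 × 9/16 = 505.6875
  colored waxy: 899 × 3/16 = 168.5625
  colorless starchy: 899 × 3/16 = 168.5625
  colorless waxy: 899 × 1/16 = 56.1875
χ² = Σ (O − E)² / E
  colored starchy: (493 − 505.6875)² / 505.6875 = 0.3183
  colored waxy: (174 − 168.5625)² / 168.5625 = 0.1754
  colorless starchy: (173 − 168.5625)² / 168.5625 = 0.1168
  colorless waxy: (59 − 56.1875)² / 56.1875 = 0.1408
χ² = 0.3183 + 0.1754 + 0.1168 + 0.1408 = 0.7513 ≈ 0.751

0.751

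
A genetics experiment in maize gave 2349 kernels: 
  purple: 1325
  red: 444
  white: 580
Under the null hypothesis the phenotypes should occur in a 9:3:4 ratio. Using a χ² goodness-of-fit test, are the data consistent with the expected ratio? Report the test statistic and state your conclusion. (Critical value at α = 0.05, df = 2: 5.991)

Expected counts for N = 2349 under a 9:3:4 ratio (total parts = 16):
  purple: 2349 × 9/16 = 1321.3125
  red: 2349 × 3/16 = 440.4375
  white: 2349 × 4/16 = 587.25
χ² = Σ (O − E)² / E
  purple: (1325 − 1321.3125)² / 1321.3125 = 0.0103
  red: (444 − 440.4375)² / 440.4375 = 0.0288
  white: (580 − 587.25)² / 587.25 = 0.0895
χ² = 0.0103 + 0.0288 + 0.0895 = 0.1286 ≈ 0.129
Degrees of freedom = 3 − 1 = 2; critical value at α = 0.05 is 5.991.
Since 0.129 < 5.991, we fail to reject the null hypothesis — the data are consistent with the 9:3:4 ratio.

0.129; consistent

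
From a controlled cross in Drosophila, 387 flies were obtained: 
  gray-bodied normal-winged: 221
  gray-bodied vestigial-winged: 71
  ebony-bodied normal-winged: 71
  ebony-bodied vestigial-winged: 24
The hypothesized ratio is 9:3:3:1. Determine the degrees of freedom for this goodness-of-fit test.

A goodness-of-fit test with 4 phenotype classes has df = 4 − 1 = 3.

3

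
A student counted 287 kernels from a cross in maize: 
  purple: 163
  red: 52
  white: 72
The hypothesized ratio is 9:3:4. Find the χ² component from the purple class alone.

The 9:3:4 ratio has 16 parts, so with N = 287 the expected counts are:
  purple: 287 × 9/16 = 161.4375
  red: 287 × 3/16 = 53.8125
  white: 287 × 4/16 = 71.75
Contribution of purple: (163 − 161.4375)² / 161.4375 = 0.0151

0.015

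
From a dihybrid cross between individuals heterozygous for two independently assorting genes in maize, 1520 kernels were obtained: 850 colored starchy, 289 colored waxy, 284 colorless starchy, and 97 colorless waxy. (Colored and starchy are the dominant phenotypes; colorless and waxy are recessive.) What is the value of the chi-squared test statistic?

A dihybrid F₂ with independent assortment and complete dominance at both loci gives a 9:3:3:1 phenotypic ratio.
The 9:3:3:1 ratio has 16 parts, so with N = 1520 the expected counts are:
  colored starchy: 1520 × 9/16 = 855
  colored waxy: 1520 × 3/16 = 285
  colorless starchy: 1520 × 3/16 = 285
  colorless waxy: 1520 × 1/16 = 95
χ² = Σ (O − E)² / E
  colored starchy: (850 − 855)² / 855 = 0.0292
  colored waxy: (289 − 285)² / 285 = 0.0561
  colorless starchy: (284 − 285)² / 285 = 0.0035
  colorless waxy: (97 − 95)² / 95 = 0.0421
χ² = 0.0292 + 0.0561 + 0.0035 + 0.0421 = 0.1309 ≈ 0.131

0.131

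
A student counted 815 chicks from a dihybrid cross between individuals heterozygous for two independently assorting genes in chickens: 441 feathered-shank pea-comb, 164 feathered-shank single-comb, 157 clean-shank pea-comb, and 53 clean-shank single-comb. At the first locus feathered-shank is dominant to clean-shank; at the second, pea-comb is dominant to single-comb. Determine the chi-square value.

A dihybrid F₂ with independent assortment and complete dominance at both loci gives a 9:3:3:1 phenotypic ratio.
Total ratio parts = 16. Expected numbers out of 815:
  feathered-shank pea-comb: 815 × 9/16 = 458.4375
  feathered-shank single-comb: 815 × 3/16 = 152.8125
  clean-shank pea-comb: 815 × 3/16 = 152.8125
  clean-shank single-comb: 815 × 1/16 = 50.9375
χ² = Σ (O − E)² / E
  feathered-shank pea-comb: (441 − 458.4375)² / 458.4375 = 0.6633
  feathered-shank single-comb: (164 − 152.8125)² / 152.8125 = 0.8190
  clean-shank pea-comb: (157 − 152.8125)² / 152.8125 = 0.1147
  clean-shank single-comb: (53 − 50.9375)² / 50.9375 = 0.0835
χ² = 0.6633 + 0.8190 + 0.1147 + 0.0835 = 1.6805 ≈ 1.681

1.681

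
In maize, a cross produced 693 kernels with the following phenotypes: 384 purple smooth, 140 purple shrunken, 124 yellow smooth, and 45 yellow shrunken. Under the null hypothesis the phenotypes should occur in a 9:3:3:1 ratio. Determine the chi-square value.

1.203

Under the 9:3:3:1 hypothesis (Σ ratio = 16, N = 693):
  purple smooth: 693 × 9/16 = 389.8125
  purple shrunken: 693 × 3/16 = 129.9375
  yellow smooth: 693 × 3/16 = 129.9375
  yellow shrunken: 693 × 1/16 = 43.3125
χ² = Σ (O − E)² / E
  purple smooth: (384 − 389.8125)² / 389.8125 = 0.0867
  purple shrunken: (140 − 129.9375)² / 129.9375 = 0.7793
  yellow smooth: (124 − 129.9375)² / 129.9375 = 0.2713
  yellow shrunken: (45 − 43.3125)² / 43.3125 = 0.0657
χ² = 0.0867 + 0.7793 + 0.2713 + 0.0657 = 1.203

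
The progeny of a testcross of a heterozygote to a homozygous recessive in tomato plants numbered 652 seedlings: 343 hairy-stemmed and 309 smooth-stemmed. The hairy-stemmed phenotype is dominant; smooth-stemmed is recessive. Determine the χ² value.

1.773

A testcross of a heterozygote (Aa × aa) gives a 1:1 phenotypic ratio.
Expected counts for N = 652 under a 1:1 ratio (total parts = 2):
  hairy-stemmed: 652 × 1/2 = 326
  smooth-stemmed: 652 × 1/2 = 326
χ² = Σ (O − E)² / E
  hairy-stemmed: (343 − 326)² / 326 = 0.8865
  smooth-stemmed: (309 − 326)² / 326 = 0.8865
χ² = 0.8865 + 0.8865 = 1.773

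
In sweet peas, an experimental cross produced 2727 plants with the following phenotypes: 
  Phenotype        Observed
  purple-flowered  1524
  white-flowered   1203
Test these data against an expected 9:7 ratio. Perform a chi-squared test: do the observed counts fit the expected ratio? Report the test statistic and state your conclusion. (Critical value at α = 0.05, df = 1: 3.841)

0.147; consistent

The 9:7 ratio has 16 parts, so with N = 2727 the expected counts are:
  purple-flowered: 2727 × 9/16 = 1533.9375
  white-flowered: 2727 × 7/16 = 1193.0625
χ² = Σ (O − E)² / E
  purple-flowered: (1524 − 1533.9375)² / 1533.9375 = 0.0644
  white-flowered: (1203 − 1193.0625)² / 1193.0625 = 0.0828
χ² = 0.0644 + 0.0828 = 0.1472 ≈ 0.147
Degrees of freedom = 2 − 1 = 1; critical value at α = 0.05 is 3.841.
Since 0.147 < 3.841, we fail to reject the null hypothesis — the data are consistent with the 9:7 ratio.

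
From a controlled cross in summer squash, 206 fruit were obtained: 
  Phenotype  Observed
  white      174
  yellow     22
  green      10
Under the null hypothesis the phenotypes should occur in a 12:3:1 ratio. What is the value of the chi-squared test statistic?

10.259

Under the 12:3:1 hypothesis (Σ ratio = 16, N = 206):
  white: 206 × 12/16 = 154.5
  yellow: 206 × 3/16 = 38.625
  green: 206 × 1/16 = 12.875
χ² = Σ (O − E)² / E
  white: (174 − 154.5)² / 154.5 = 2.4612
  yellow: (22 − 38.625)² / 38.625 = 7.1557
  green: (10 − 12.875)² / 12.875 = 0.6420
χ² = 2.4612 + 7.1557 + 0.6420 = 10.2589 ≈ 10.259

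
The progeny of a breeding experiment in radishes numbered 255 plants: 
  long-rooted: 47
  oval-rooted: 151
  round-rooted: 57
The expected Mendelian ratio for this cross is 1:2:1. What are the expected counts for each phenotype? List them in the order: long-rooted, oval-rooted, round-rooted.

Under the 1:2:1 hypothesis (Σ ratio = 4, N = 255):
  long-rooted: 255 × 1/4 = 63.75
  oval-rooted: 255 × 2/4 = 127.5
  round-rooted: 255 × 1/4 = 63.75

63.75, 127.5, 63.75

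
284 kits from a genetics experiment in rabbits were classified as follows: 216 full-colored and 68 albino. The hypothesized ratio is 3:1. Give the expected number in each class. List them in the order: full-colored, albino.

213, 71

Total ratio parts = 4. Expected numbers out of 284:
  full-colored: 284 × 3/4 = 213
  albino: 284 × 1/4 = 71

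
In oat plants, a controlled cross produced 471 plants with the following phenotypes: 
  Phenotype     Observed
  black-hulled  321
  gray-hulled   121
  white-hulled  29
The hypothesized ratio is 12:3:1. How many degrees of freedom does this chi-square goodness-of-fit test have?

2

A goodness-of-fit test with 3 phenotype classes has df = 3 − 1 = 2.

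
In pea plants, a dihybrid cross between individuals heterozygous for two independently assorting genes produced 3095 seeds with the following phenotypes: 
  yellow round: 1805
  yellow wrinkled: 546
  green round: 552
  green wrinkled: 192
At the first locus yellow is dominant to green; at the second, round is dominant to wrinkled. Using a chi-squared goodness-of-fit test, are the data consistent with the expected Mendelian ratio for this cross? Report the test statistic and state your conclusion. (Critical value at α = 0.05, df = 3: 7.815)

5.778; consistent

A dihybrid F₂ with independent assortment and complete dominance at both loci gives a 9:3:3:1 phenotypic ratio.
The 9:3:3:1 ratio has 16 parts, so with N = 3095 the expected counts are:
  yellow round: 3095 × 9/16 = 1740.9375
  yellow wrinkled: 3095 × 3/16 = 580.3125
  green round: 3095 × 3/16 = 580.3125
  green wrinkled: 3095 × 1/16 = 193.4375
χ² = Σ (O − E)² / E
  yellow round: (1805 − 1740.9375)² / 1740.9375 = 2.3574
  yellow wrinkled: (546 − 580.3125)² / 580.3125 = 2.0288
  green round: (552 − 580.3125)² / 580.3125 = 1.3813
  green wrinkled: (192 − 193.4375)² / 193.4375 = 0.0107
χ² = 2.3574 + 2.0288 + 1.3813 + 0.0107 = 5.7782 ≈ 5.778
Degrees of freedom = 4 − 1 = 3; critical value at α = 0.05 is 7.815.
Since 5.778 < 7.815, we fail to reject the null hypothesis — the data are consistent with the 9:3:3:1 ratio.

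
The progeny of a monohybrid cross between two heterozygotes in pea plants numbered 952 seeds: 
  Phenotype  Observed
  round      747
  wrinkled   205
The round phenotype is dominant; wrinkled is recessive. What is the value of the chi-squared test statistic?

6.101

For a monohybrid cross between heterozygotes with complete dominance, the expected phenotypic ratio is 3:1.
Total ratio parts = 4. Expected numbers out of 952:
  round: 952 × 3/4 = 714
  wrinkled: 952 × 1/4 = 238
χ² = Σ (O − E)² / E
  round: (747 − 714)² / 714 = 1.5252
  wrinkled: (205 − 238)² / 238 = 4.5756
χ² = 1.5252 + 4.5756 = 6.1008 ≈ 6.101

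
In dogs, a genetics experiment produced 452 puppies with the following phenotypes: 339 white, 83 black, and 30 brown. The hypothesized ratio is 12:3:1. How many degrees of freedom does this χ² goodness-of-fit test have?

A goodness-of-fit test with 3 phenotype classes has df = 3 − 1 = 2.

2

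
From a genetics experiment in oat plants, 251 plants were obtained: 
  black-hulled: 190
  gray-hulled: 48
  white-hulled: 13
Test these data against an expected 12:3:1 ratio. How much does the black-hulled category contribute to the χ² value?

0.016

Total ratio parts = 16. Expected numbers out of 251:
  black-hulled: 251 × 12/16 = 188.25
  gray-hulled: 251 × 3/16 = 47.0625
  white-hulled: 251 × 1/16 = 15.6875
Contribution of black-hulled: (190 − 188.25)² / 188.25 = 0.0163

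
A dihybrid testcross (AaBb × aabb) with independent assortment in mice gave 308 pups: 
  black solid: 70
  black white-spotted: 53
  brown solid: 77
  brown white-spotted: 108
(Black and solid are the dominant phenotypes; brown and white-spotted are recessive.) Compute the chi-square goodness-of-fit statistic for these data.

A dihybrid testcross with independent assortment gives a 1:1:1:1 ratio.
The 1:1:1:1 ratio has 4 parts, so with N = 308 the expected counts are:
  black solid: 308 × 1/4 = 77
  black white-spotted: 308 × 1/4 = 77
  brown solid: 308 × 1/4 = 77
  brown white-spotted: 308 × 1/4 = 77
χ² = Σ (O − E)² / E
  black solid: (70 − 77)² / 77 = 0.6364
  black white-spotted: (53 − 77)² / 77 = 7.4805
  brown solid: (77 − 77)² / 77 = 0.0000
  brown white-spotted: (108 − 77)² / 77 = 12.4805
χ² = 0.6364 + 7.4805 + 0.0000 + 12.4805 = 20.5974 ≈ 20.597

20.597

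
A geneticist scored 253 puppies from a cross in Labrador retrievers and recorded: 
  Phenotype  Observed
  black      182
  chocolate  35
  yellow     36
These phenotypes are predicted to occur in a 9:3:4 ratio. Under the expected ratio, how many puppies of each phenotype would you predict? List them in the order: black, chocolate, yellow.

142.3125, 47.4375, 63.25

The 9:3:4 ratio has 16 parts, so with N = 253 the expected counts are:
  black: 253 × 9/16 = 142.3125
  chocolate: 253 × 3/16 = 47.4375
  yellow: 253 × 4/16 = 63.25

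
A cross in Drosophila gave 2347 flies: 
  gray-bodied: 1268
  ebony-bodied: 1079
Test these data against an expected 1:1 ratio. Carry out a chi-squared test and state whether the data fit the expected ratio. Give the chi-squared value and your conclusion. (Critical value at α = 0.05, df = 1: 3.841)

15.220; not consistent

Total ratio parts = 2. Expected numbers out of 2347:
  gray-bodied: 2347 × 1/2 = 1173.5
  ebony-bodied: 2347 × 1/2 = 1173.5
χ² = Σ (O − E)² / E
  gray-bodied: (1268 − 1173.5)² / 1173.5 = 7.6099
  ebony-bodied: (1079 − 1173.5)² / 1173.5 = 7.6099
χ² = 7.6099 + 7.6099 = 15.2198 ≈ 15.220
Degrees of freedom = 2 − 1 = 1; critical value at α = 0.05 is 3.841.
Since 15.220 > 3.841, we reject the null hypothesis — the data do not fit the 1:1 ratio.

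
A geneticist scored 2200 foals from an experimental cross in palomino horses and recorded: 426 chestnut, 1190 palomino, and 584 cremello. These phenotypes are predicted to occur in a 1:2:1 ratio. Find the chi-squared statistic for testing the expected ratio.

37.422

Under the 1:2:1 hypothesis (Σ ratio = 4, N = 2200):
  chestnut: 2200 × 1/4 = 550
  palomino: 2200 × 2/4 = 1100
  cremello: 2200 × 1/4 = 550
χ² = Σ (O − E)² / E
  chestnut: (426 − 550)² / 550 = 27.9564
  palomino: (1190 − 1100)² / 1100 = 7.3636
  cremello: (584 − 550)² / 550 = 2.1018
χ² = 27.9564 + 7.3636 + 2.1018 = 37.4218 ≈ 37.422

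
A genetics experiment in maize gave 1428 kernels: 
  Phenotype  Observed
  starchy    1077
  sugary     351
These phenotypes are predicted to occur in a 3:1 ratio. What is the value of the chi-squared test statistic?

0.134

Expected counts for N = 1428 under a 3:1 ratio (total parts = 4):
  starchy: 1428 × 3/4 = 1071
  sugary: 1428 × 1/4 = 357
χ² = Σ (O − E)² / E
  starchy: (1077 − 1071)² / 1071 = 0.0336
  sugary: (351 − 357)² / 357 = 0.1008
χ² = 0.0336 + 0.1008 = 0.1344 ≈ 0.134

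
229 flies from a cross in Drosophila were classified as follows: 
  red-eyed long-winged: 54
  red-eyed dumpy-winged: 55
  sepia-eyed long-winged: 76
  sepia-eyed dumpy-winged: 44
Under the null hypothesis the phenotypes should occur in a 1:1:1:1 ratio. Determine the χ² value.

9.480

Under the 1:1:1:1 hypothesis (Σ ratio = 4, N = 229):
  red-eyed long-winged: 229 × 1/4 = 57.25
  red-eyed dumpy-winged: 229 × 1/4 = 57.25
  sepia-eyed long-winged: 229 × 1/4 = 57.25
  sepia-eyed dumpy-winged: 229 × 1/4 = 57.25
χ² = Σ (O − E)² / E
  red-eyed long-winged: (54 − 57.25)² / 57.25 = 0.1845
  red-eyed dumpy-winged: (55 − 57.25)² / 57.25 = 0.0884
  sepia-eyed long-winged: (76 − 57.25)² / 57.25 = 6.1408
  sepia-eyed dumpy-winged: (44 − 57.25)² / 57.25 = 3.0666
χ² = 0.1845 + 0.0884 + 6.1408 + 3.0666 = 9.4803 ≈ 9.480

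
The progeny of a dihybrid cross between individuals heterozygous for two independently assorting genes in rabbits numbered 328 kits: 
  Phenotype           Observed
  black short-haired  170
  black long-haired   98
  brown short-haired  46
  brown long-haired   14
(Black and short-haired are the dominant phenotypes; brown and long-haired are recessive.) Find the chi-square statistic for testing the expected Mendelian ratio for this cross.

A dihybrid F₂ with independent assortment and complete dominance at both loci gives a 9:3:3:1 phenotypic ratio.
Under the 9:3:3:1 hypothesis (Σ ratio = 16, N = 328):
  black short-haired: 328 × 9/16 = 184.5
  black long-haired: 328 × 3/16 = 61.5
  brown short-haired: 328 × 3/16 = 61.5
  brown long-haired: 328 × 1/16 = 20.5
χ² = Σ (O − E)² / E
  black short-haired: (170 − 184.5)² / 184.5 = 1.1396
  black long-haired: (98 − 61.5)² / 61.5 = 21.6626
  brown short-haired: (46 − 61.5)² / 61.5 = 3.9065
  brown long-haired: (14 − 20.5)² / 20.5 = 2.0610
χ² = 1.1396 + 21.6626 + 3.9065 + 2.0610 = 28.7697 ≈ 28.770

28.770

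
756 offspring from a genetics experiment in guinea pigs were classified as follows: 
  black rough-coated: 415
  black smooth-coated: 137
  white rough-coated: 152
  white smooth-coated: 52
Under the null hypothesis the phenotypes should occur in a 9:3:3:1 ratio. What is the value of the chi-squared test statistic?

1.625

Total ratio parts = 16. Expected numbers out of 756:
  black rough-coated: 756 × 9/16 = 425.25
  black smooth-coated: 756 × 3/16 = 141.75
  white rough-coated: 756 × 3/16 = 141.75
  white smooth-coated: 756 × 1/16 = 47.25
χ² = Σ (O − E)² / E
  black rough-coated: (415 − 425.25)² / 425.25 = 0.2471
  black smooth-coated: (137 − 141.75)² / 141.75 = 0.1592
  white rough-coated: (152 − 141.75)² / 141.75 = 0.7412
  white smooth-coated: (52 − 47.25)² / 47.25 = 0.4775
χ² = 0.2471 + 0.1592 + 0.7412 + 0.4775 = 1.625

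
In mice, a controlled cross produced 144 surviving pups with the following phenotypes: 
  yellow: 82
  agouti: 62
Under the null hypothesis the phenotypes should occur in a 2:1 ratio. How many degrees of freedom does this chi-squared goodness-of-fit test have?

A goodness-of-fit test with 2 phenotype classes has df = 2 − 1 = 1.

1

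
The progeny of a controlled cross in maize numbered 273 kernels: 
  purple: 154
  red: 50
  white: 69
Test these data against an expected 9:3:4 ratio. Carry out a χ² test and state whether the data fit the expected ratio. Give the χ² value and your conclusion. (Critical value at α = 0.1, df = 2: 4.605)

0.037; consistent

Expected counts for N = 273 under a 9:3:4 ratio (total parts = 16):
  purple: 273 × 9/16 = 153.5625
  red: 273 × 3/16 = 51.1875
  white: 273 × 4/16 = 68.25
χ² = Σ (O − E)² / E
  purple: (154 − 153.5625)² / 153.5625 = 0.0012
  red: (50 − 51.1875)² / 51.1875 = 0.0275
  white: (69 − 68.25)² / 68.25 = 0.0082
χ² = 0.0012 + 0.0275 + 0.0082 = 0.0369 ≈ 0.037
Degrees of freedom = 3 − 1 = 2; critical value at α = 0.1 is 4.605.
Since 0.037 < 4.605, we fail to reject the null hypothesis — the data are consistent with the 9:3:4 ratio.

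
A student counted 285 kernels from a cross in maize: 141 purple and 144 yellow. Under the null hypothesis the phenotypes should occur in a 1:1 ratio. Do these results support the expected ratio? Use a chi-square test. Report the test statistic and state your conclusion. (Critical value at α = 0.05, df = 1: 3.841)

0.032; consistent

Total ratio parts = 2. Expected numbers out of 285:
  purple: 285 × 1/2 = 142.5
  yellow: 285 × 1/2 = 142.5
χ² = Σ (O − E)² / E
  purple: (141 − 142.5)² / 142.5 = 0.0158
  yellow: (144 − 142.5)² / 142.5 = 0.0158
χ² = 0.0158 + 0.0158 = 0.0316 ≈ 0.032
Degrees of freedom = 2 − 1 = 1; critical value at α = 0.05 is 3.841.
Since 0.032 < 3.841, we fail to reject the null hypothesis — the data are consistent with the 1:1 ratio.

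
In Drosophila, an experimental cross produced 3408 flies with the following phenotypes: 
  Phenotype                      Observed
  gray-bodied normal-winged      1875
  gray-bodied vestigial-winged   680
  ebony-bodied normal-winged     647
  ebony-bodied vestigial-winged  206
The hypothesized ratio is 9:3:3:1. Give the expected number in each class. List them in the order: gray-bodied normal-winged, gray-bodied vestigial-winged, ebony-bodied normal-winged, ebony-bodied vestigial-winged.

Under the 9:3:3:1 hypothesis (Σ ratio = 16, N = 3408):
  gray-bodied normal-winged: 3408 × 9/16 = 1917
  gray-bodied vestigial-winged: 3408 × 3/16 = 639
  ebony-bodied normal-winged: 3408 × 3/16 = 639
  ebony-bodied vestigial-winged: 3408 × 1/16 = 213

1917, 639, 639, 213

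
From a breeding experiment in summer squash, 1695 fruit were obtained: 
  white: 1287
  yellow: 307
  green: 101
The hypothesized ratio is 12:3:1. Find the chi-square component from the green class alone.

0.230

The 12:3:1 ratio has 16 parts, so with N = 1695 the expected counts are:
  white: 1695 × 12/16 = 1271.25
  yellow: 1695 × 3/16 = 317.8125
  green: 1695 × 1/16 = 105.9375
Contribution of green: (101 − 105.9375)² / 105.9375 = 0.2301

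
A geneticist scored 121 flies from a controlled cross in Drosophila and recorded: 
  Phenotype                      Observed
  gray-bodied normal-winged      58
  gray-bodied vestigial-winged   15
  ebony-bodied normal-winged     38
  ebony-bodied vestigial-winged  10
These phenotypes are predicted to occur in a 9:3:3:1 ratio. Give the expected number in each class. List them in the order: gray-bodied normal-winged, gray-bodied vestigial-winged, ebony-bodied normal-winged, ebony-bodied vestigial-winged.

The 9:3:3:1 ratio has 16 parts, so with N = 121 the expected counts are:
  gray-bodied normal-winged: 121 × 9/16 = 68.0625
  gray-bodied vestigial-winged: 121 × 3/16 = 22.6875
  ebony-bodied normal-winged: 121 × 3/16 = 22.6875
  ebony-bodied vestigial-winged: 121 × 1/16 = 7.5625

68.0625, 22.6875, 22.6875, 7.5625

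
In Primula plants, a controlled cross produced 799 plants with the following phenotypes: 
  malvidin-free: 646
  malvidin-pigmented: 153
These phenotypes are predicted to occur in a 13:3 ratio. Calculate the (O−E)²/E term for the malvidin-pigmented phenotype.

The 13:3 ratio has 16 parts, so with N = 799 the expected counts are:
  malvidin-free: 799 × 13/16 = 649.1875
  malvidin-pigmented: 799 × 3/16 = 149.8125
Contribution of malvidin-pigmented: (153 − 149.8125)² / 149.8125 = 0.0678

0.068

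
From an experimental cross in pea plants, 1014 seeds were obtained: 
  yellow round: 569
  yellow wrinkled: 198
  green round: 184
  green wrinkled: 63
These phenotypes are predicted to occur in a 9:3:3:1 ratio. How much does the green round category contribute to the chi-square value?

0.197

Total ratio parts = 16. Expected numbers out of 1014:
  yellow round: 1014 × 9/16 = 570.375
  yellow wrinkled: 1014 × 3/16 = 190.125
  green round: 1014 × 3/16 = 190.125
  green wrinkled: 1014 × 1/16 = 63.375
Contribution of green round: (184 − 190.125)² / 190.125 = 0.1973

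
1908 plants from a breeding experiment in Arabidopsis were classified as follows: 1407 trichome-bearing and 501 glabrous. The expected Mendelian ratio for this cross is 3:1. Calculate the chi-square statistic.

1.610

Total ratio parts = 4. Expected numbers out of 1908:
  trichome-bearing: 1908 × 3/4 = 1431
  glabrous: 1908 × 1/4 = 477
χ² = Σ (O − E)² / E
  trichome-bearing: (1407 − 1431)² / 1431 = 0.4025
  glabrous: (501 − 477)² / 477 = 1.2075
χ² = 0.4025 + 1.2075 = 1.610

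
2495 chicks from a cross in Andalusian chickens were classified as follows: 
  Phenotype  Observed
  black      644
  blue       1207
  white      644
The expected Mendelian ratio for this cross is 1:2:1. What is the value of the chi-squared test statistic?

The 1:2:1 ratio has 4 parts, so with N = 2495 the expected counts are:
  black: 2495 × 1/4 = 623.75
  blue: 2495 × 2/4 = 1247.5
  white: 2495 × 1/4 = 623.75
χ² = Σ (O − E)² / E
  black: (644 − 623.75)² / 623.75 = 0.6574
  blue: (1207 − 1247.5)² / 1247.5 = 1.3148
  white: (644 − 623.75)² / 623.75 = 0.6574
χ² = 0.6574 + 1.3148 + 0.6574 = 2.6296 ≈ 2.630

2.630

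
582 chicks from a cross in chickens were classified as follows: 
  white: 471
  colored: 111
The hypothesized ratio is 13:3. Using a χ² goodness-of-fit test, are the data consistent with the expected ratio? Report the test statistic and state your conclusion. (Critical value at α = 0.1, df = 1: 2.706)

0.040; consistent

The 13:3 ratio has 16 parts, so with N = 582 the expected counts are:
  white: 582 × 13/16 = 472.875
  colored: 582 × 3/16 = 109.125
χ² = Σ (O − E)² / E
  white: (471 − 472.875)² / 472.875 = 0.0074
  colored: (111 − 109.125)² / 109.125 = 0.0322
χ² = 0.0074 + 0.0322 = 0.0396 ≈ 0.040
Degrees of freedom = 2 − 1 = 1; critical value at α = 0.1 is 2.706.
Since 0.040 < 2.706, we fail to reject the null hypothesis — the data are consistent with the 13:3 ratio.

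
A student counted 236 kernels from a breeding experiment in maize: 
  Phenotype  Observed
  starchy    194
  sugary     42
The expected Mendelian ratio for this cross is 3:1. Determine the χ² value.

Expected counts for N = 236 under a 3:1 ratio (total parts = 4):
  starchy: 236 × 3/4 = 177
  sugary: 236 × 1/4 = 59
χ² = Σ (O − E)² / E
  starchy: (194 − 177)² / 177 = 1.6328
  sugary: (42 − 59)² / 59 = 4.8983
χ² = 1.6328 + 4.8983 = 6.5311 ≈ 6.531

6.531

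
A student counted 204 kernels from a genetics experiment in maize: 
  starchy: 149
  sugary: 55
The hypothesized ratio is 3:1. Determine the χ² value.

Total ratio parts = 4. Expected numbers out of 204:
  starchy: 204 × 3/4 = 153
  sugary: 204 × 1/4 = 51
χ² = Σ (O − E)² / E
  starchy: (149 − 153)² / 153 = 0.1046
  sugary: (55 − 51)² / 51 = 0.3137
χ² = 0.1046 + 0.3137 = 0.4183 ≈ 0.418

0.418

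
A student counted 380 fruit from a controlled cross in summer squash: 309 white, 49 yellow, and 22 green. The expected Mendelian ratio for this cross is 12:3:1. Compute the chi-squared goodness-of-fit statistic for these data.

9.098

Total ratio parts = 16. Expected numbers out of 380:
  white: 380 × 12/16 = 285
  yellow: 380 × 3/16 = 71.25
  green: 380 × 1/16 = 23.75
χ² = Σ (O − E)² / E
  white: (309 − 285)² / 285 = 2.0211
  yellow: (49 − 71.25)² / 71.25 = 6.9482
  green: (22 − 23.75)² / 23.75 = 0.1289
χ² = 2.0211 + 6.9482 + 0.1289 = 9.0982 ≈ 9.098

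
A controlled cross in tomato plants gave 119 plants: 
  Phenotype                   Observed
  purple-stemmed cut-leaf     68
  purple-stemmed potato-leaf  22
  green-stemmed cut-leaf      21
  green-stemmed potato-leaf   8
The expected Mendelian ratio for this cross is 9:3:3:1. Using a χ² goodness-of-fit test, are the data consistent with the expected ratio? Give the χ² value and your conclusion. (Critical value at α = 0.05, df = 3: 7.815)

0.141; consistent

Under the 9:3:3:1 hypothesis (Σ ratio = 16, N = 119):
  purple-stemmed cut-leaf: 119 × 9/16 = 66.9375
  purple-stemmed potato-leaf: 119 × 3/16 = 22.3125
  green-stemmed cut-leaf: 119 × 3/16 = 22.3125
  green-stemmed potato-leaf: 119 × 1/16 = 7.4375
χ² = Σ (O − E)² / E
  purple-stemmed cut-leaf: (68 − 66.9375)² / 66.9375 = 0.0169
  purple-stemmed potato-leaf: (22 − 22.3125)² / 22.3125 = 0.0044
  green-stemmed cut-leaf: (21 − 22.3125)² / 22.3125 = 0.0772
  green-stemmed potato-leaf: (8 − 7.4375)² / 7.4375 = 0.0425
χ² = 0.0169 + 0.0044 + 0.0772 + 0.0425 = 0.141
Degrees of freedom = 4 − 1 = 3; critical value at α = 0.05 is 7.815.
Since 0.141 < 7.815, we fail to reject the null hypothesis — the data are consistent with the 9:3:3:1 ratio.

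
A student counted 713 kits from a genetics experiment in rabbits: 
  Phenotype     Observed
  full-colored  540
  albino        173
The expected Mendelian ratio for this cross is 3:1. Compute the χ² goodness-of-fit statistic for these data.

0.206

The 3:1 ratio has 4 parts, so with N = 713 the expected counts are:
  full-colored: 713 × 3/4 = 534.75
  albino: 713 × 1/4 = 178.25
χ² = Σ (O − E)² / E
  full-colored: (540 − 534.75)² / 534.75 = 0.0515
  albino: (173 − 178.25)² / 178.25 = 0.1546
χ² = 0.0515 + 0.1546 = 0.2061 ≈ 0.206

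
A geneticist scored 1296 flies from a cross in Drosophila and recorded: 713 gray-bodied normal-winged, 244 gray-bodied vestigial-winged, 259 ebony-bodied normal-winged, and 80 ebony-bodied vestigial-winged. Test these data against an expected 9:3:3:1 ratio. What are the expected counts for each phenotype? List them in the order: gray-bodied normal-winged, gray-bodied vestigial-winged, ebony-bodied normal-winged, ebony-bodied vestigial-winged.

729, 243, 243, 81

Under the 9:3:3:1 hypothesis (Σ ratio = 16, N = 1296):
  gray-bodied normal-winged: 1296 × 9/16 = 729
  gray-bodied vestigial-winged: 1296 × 3/16 = 243
  ebony-bodied normal-winged: 1296 × 3/16 = 243
  ebony-bodied vestigial-winged: 1296 × 1/16 = 81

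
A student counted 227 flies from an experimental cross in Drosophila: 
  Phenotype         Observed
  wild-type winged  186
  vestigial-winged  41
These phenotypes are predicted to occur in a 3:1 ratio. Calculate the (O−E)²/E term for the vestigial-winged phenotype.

4.371

Under the 3:1 hypothesis (Σ ratio = 4, N = 227):
  wild-type winged: 227 × 3/4 = 170.25
  vestigial-winged: 227 × 1/4 = 56.75
Contribution of vestigial-winged: (41 − 56.75)² / 56.75 = 4.3711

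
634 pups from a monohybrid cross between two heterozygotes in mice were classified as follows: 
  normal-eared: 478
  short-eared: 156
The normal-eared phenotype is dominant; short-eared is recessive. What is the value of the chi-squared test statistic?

For a monohybrid cross between heterozygotes with complete dominance, the expected phenotypic ratio is 3:1.
The 3:1 ratio has 4 parts, so with N = 634 the expected counts are:
  normal-eared: 634 × 3/4 = 475.5
  short-eared: 634 × 1/4 = 158.5
χ² = Σ (O − E)² / E
  normal-eared: (478 − 475.5)² / 475.5 = 0.0131
  short-eared: (156 − 158.5)² / 158.5 = 0.0394
χ² = 0.0131 + 0.0394 = 0.0525 ≈ 0.053

0.053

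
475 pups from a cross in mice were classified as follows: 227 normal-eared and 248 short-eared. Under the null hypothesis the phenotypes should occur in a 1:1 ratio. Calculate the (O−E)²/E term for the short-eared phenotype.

Total ratio parts = 2. Expected numbers out of 475:
  normal-eared: 475 × 1/2 = 237.5
  short-eared: 475 × 1/2 = 237.5
Contribution of short-eared: (248 − 237.5)² / 237.5 = 0.4642

0.464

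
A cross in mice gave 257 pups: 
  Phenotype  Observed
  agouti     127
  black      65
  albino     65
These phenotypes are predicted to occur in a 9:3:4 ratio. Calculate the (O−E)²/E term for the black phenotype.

Expected counts for N = 257 under a 9:3:4 ratio (total parts = 16):
  agouti: 257 × 9/16 = 144.5625
  black: 257 × 3/16 = 48.1875
  albino: 257 × 4/16 = 64.25
Contribution of black: (65 − 48.1875)² / 48.1875 = 5.8658

5.866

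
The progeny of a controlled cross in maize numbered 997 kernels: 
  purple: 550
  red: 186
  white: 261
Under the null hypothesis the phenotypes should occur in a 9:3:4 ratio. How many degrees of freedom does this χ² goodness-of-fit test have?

A goodness-of-fit test with 3 phenotype classes has df = 3 − 1 = 2.

2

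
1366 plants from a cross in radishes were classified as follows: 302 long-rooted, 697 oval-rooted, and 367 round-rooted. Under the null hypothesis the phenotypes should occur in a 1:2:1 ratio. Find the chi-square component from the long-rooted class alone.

4.569

Expected counts for N = 1366 under a 1:2:1 ratio (total parts = 4):
  long-rooted: 1366 × 1/4 = 341.5
  oval-rooted: 1366 × 2/4 = 683
  round-rooted: 1366 × 1/4 = 341.5
Contribution of long-rooted: (302 − 341.5)² / 341.5 = 4.5688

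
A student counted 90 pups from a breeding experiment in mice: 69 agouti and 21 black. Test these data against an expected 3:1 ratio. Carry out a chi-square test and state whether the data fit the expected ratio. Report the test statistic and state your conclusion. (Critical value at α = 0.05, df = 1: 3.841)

0.133; consistent

Under the 3:1 hypothesis (Σ ratio = 4, N = 90):
  agouti: 90 × 3/4 = 67.5
  black: 90 × 1/4 = 22.5
χ² = Σ (O − E)² / E
  agouti: (69 − 67.5)² / 67.5 = 0.0333
  black: (21 − 22.5)² / 22.5 = 0.1000
χ² = 0.0333 + 0.1000 = 0.1333 ≈ 0.133
Degrees of freedom = 2 − 1 = 1; critical value at α = 0.05 is 3.841.
Since 0.133 < 3.841, we fail to reject the null hypothesis — the data are consistent with the 3:1 ratio.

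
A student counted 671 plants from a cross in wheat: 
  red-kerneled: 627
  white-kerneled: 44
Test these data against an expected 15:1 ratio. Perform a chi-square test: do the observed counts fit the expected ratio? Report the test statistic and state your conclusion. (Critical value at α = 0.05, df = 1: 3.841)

Total ratio parts = 16. Expected numbers out of 671:
  red-kerneled: 671 × 15/16 = 629.0625
  white-kerneled: 671 × 1/16 = 41.9375
χ² = Σ (O − E)² / E
  red-kerneled: (627 − 629.0625)² / 629.0625 = 0.0068
  white-kerneled: (44 − 41.9375)² / 41.9375 = 0.1014
χ² = 0.0068 + 0.1014 = 0.1082 ≈ 0.108
Degrees of freedom = 2 − 1 = 1; critical value at α = 0.05 is 3.841.
Since 0.108 < 3.841, we fail to reject the null hypothesis — the data are consistent with the 15:1 ratio.

0.108; consistent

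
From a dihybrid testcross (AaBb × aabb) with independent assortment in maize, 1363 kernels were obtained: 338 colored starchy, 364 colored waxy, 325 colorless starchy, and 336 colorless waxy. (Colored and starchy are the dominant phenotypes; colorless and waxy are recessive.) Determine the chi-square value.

A dihybrid testcross with independent assortment gives a 1:1:1:1 ratio.
Expected counts for N = 1363 under a 1:1:1:1 ratio (total parts = 4):
  colored starchy: 1363 × 1/4 = 340.75
  colored waxy: 1363 × 1/4 = 340.75
  colorless starchy: 1363 × 1/4 = 340.75
  colorless waxy: 1363 × 1/4 = 340.75
χ² = Σ (O − E)² / E
  colored starchy: (338 − 340.75)² / 340.75 = 0.0222
  colored waxy: (364 − 340.75)² / 340.75 = 1.5864
  colorless starchy: (325 − 340.75)² / 340.75 = 0.7280
  colorless waxy: (336 − 340.75)² / 340.75 = 0.0662
χ² = 0.0222 + 1.5864 + 0.7280 + 0.0662 = 2.4028 ≈ 2.403

2.403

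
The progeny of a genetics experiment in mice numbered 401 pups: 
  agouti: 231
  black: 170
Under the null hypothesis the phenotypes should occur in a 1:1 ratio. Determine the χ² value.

Total ratio parts = 2. Expected numbers out of 401:
  agouti: 401 × 1/2 = 200.5
  black: 401 × 1/2 = 200.5
χ² = Σ (O − E)² / E
  agouti: (231 − 200.5)² / 200.5 = 4.6397
  black: (170 − 200.5)² / 200.5 = 4.6397
χ² = 4.6397 + 4.6397 = 9.2794 ≈ 9.279

9.279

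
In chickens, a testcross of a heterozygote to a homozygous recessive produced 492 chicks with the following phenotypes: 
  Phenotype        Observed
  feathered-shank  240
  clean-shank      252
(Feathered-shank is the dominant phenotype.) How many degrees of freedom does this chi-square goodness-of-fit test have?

1

A testcross of a heterozygote (Aa × aa) gives a 1:1 phenotypic ratio.
A goodness-of-fit test with 2 phenotype classes has df = 2 − 1 = 1.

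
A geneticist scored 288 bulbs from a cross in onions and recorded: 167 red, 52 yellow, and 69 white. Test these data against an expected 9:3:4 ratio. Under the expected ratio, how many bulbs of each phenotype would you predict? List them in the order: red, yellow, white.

Under the 9:3:4 hypothesis (Σ ratio = 16, N = 288):
  red: 288 × 9/16 = 162
  yellow: 288 × 3/16 = 54
  white: 288 × 4/16 = 72

162, 54, 72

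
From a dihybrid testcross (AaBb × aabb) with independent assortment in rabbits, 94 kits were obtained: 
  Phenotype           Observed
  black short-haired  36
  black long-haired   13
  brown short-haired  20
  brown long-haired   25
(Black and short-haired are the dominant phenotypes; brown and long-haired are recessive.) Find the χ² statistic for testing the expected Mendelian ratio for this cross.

11.957

A dihybrid testcross with independent assortment gives a 1:1:1:1 ratio.
Expected counts for N = 94 under a 1:1:1:1 ratio (total parts = 4):
  black short-haired: 94 × 1/4 = 23.5
  black long-haired: 94 × 1/4 = 23.5
  brown short-haired: 94 × 1/4 = 23.5
  brown long-haired: 94 × 1/4 = 23.5
χ² = Σ (O − E)² / E
  black short-haired: (36 − 23.5)² / 23.5 = 6.6489
  black long-haired: (13 − 23.5)² / 23.5 = 4.6915
  brown short-haired: (20 − 23.5)² / 23.5 = 0.5213
  brown long-haired: (25 − 23.5)² / 23.5 = 0.0957
χ² = 6.6489 + 4.6915 + 0.5213 + 0.0957 = 11.9574 ≈ 11.957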